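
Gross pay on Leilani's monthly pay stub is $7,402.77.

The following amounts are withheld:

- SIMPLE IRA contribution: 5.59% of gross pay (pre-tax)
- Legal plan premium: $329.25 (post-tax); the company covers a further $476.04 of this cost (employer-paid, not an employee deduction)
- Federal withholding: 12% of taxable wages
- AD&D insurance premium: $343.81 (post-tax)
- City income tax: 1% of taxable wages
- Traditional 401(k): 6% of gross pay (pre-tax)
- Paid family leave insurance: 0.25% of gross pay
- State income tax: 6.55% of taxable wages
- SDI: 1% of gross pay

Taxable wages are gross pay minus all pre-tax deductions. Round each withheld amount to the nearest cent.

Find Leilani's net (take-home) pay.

SIMPLE IRA contribution: $7,402.77 × 0.0559 = $413.81
Traditional 401(k): $7,402.77 × 0.06 = $444.17
Pre-tax total = $413.81 + $444.17 = $857.98
Taxable wages = $7,402.77 − $857.98 = $6,544.79
Federal withholding: $6,544.79 × 0.12 = $785.37
City income tax: $6,544.79 × 0.01 = $65.45
State income tax: $6,544.79 × 0.0655 = $428.68
Paid family leave insurance: $7,402.77 × 0.0025 = $18.51
SDI: $7,402.77 × 0.01 = $74.03
AD&D insurance premium: $343.81
Legal plan premium: $329.25
(Employer's $476.04 toward legal plan premium is not withheld from the employee.)
Total deductions = $413.81 + $444.17 + $785.37 + $65.45 + $428.68 + $18.51 + $74.03 + $343.81 + $329.25 = $2,903.08
Net pay = $7,402.77 − $2,903.08 = $4,499.69

$4,499.69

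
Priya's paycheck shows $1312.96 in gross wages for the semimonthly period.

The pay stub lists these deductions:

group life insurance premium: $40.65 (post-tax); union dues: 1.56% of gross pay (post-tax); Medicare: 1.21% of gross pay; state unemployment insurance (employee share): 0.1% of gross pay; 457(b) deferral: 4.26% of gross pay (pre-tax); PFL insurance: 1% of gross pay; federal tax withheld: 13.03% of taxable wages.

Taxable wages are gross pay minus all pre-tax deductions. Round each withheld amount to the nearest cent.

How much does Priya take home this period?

$1001.78

457(b) deferral: $1312.96 × 0.0426 = $55.93
Taxable wages = $1312.96 − $55.93 = $1257.03
Federal tax withheld: $1257.03 × 0.1303 = $163.79
PFL insurance: $1312.96 × 0.01 = $13.13
State unemployment insurance (employee share): $1312.96 × 0.001 = $1.31
Medicare: $1312.96 × 0.0121 = $15.89
Union dues: $1312.96 × 0.0156 = $20.48
Group life insurance premium: $40.65
Total deductions = $55.93 + $163.79 + $13.13 + $1.31 + $15.89 + $20.48 + $40.65 = $311.18
Net pay = $1312.96 − $311.18 = $1001.78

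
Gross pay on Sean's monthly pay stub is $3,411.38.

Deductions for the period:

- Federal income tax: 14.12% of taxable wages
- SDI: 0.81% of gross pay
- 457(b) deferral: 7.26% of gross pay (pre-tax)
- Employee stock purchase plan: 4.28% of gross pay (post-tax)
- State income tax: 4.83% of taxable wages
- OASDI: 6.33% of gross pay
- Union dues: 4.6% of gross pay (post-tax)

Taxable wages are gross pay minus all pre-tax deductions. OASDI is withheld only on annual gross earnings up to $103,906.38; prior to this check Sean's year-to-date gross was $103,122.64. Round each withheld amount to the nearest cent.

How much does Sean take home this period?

$2,184.01

457(b) deferral: $3,411.38 × 0.0726 = $247.67
Taxable wages = $3,411.38 − $247.67 = $3,163.71
Federal income tax: $3,163.71 × 0.1412 = $446.72
State income tax: $3,163.71 × 0.0483 = $152.81
OASDI: only $103,906.38 − $103,122.64 = $783.74 of this check is subject → $783.74 × 0.0633 = $49.61
SDI: $3,411.38 × 0.0081 = $27.63
Employee stock purchase plan: $3,411.38 × 0.0428 = $146.01
Union dues: $3,411.38 × 0.046 = $156.92
Total deductions = $247.67 + $446.72 + $152.81 + $49.61 + $27.63 + $146.01 + $156.92 = $1,227.37
Net pay = $3,411.38 − $1,227.37 = $2,184.01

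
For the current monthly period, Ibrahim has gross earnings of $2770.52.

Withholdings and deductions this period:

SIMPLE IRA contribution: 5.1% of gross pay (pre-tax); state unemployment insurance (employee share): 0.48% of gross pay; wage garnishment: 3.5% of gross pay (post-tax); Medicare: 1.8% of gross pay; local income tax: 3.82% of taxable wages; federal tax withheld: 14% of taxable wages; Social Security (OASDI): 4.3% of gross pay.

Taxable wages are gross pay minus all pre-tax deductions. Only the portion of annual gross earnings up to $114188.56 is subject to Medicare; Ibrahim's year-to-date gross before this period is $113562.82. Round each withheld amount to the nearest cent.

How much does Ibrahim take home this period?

SIMPLE IRA contribution: $2770.52 × 0.051 = $141.30
Taxable wages = $2770.52 − $141.30 = $2629.22
Federal tax withheld: $2629.22 × 0.14 = $368.09
Local income tax: $2629.22 × 0.0382 = $100.44
State unemployment insurance (employee share): $2770.52 × 0.0048 = $13.30
Medicare: only $114188.56 − $113562.82 = $625.74 of this check is subject → $625.74 × 0.018 = $11.26
Social Security (OASDI): $2770.52 × 0.043 = $119.13
Wage garnishment: $2770.52 × 0.035 = $96.97
Total deductions = $141.30 + $368.09 + $100.44 + $13.30 + $11.26 + $119.13 + $96.97 = $850.49
Net pay = $2770.52 − $850.49 = $1920.03

$1920.03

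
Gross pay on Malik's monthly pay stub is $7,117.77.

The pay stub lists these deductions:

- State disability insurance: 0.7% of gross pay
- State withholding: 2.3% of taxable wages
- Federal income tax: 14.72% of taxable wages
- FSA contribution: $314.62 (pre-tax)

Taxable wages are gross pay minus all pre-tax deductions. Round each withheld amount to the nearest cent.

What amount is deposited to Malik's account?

$5,595.44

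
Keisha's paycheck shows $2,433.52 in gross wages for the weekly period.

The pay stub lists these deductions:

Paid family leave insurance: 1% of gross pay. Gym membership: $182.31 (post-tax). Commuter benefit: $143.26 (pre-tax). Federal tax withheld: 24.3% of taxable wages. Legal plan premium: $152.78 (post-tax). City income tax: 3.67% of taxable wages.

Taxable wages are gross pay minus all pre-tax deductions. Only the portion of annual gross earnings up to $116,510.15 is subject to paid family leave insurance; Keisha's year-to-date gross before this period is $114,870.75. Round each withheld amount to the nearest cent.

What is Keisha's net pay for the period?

$1,298.20

Commuter benefit: $143.26
Taxable wages = $2,433.52 − $143.26 = $2,290.26
Federal tax withheld: $2,290.26 × 0.243 = $556.53
City income tax: $2,290.26 × 0.0367 = $84.05
Paid family leave insurance: only $116,510.15 − $114,870.75 = $1,639.40 of this check is subject → $1,639.40 × 0.01 = $16.39
Gym membership: $182.31
Legal plan premium: $152.78
Total deductions = $143.26 + $556.53 + $84.05 + $16.39 + $182.31 + $152.78 = $1,135.32
Net pay = $2,433.52 − $1,135.32 = $1,298.20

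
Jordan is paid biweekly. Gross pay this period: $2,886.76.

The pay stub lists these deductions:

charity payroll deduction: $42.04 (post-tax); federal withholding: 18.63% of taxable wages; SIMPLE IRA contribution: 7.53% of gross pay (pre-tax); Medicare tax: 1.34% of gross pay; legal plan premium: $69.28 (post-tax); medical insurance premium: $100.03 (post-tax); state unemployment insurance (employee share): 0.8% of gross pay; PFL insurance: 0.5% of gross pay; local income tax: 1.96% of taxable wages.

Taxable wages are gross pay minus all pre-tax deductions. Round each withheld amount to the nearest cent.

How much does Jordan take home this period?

$1,832.21

SIMPLE IRA contribution: $2,886.76 × 0.0753 = $217.37
Taxable wages = $2,886.76 − $217.37 = $2,669.39
Local income tax: $2,669.39 × 0.0196 = $52.32
Federal withholding: $2,669.39 × 0.1863 = $497.31
PFL insurance: $2,886.76 × 0.005 = $14.43
Medicare tax: $2,886.76 × 0.0134 = $38.68
State unemployment insurance (employee share): $2,886.76 × 0.008 = $23.09
Charity payroll deduction: $42.04
Medical insurance premium: $100.03
Legal plan premium: $69.28
Total deductions = $217.37 + $52.32 + $497.31 + $14.43 + $38.68 + $23.09 + $42.04 + $100.03 + $69.28 = $1,054.55
Net pay = $2,886.76 − $1,054.55 = $1,832.21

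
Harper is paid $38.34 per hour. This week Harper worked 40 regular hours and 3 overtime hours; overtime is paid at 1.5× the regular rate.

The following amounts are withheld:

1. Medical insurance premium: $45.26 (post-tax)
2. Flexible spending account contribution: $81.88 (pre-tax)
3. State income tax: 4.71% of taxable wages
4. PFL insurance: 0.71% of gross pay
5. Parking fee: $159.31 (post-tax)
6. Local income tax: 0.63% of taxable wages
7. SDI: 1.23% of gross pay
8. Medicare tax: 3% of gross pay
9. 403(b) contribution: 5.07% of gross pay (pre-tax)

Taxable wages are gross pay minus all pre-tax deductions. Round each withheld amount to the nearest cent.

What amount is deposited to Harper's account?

$1166.78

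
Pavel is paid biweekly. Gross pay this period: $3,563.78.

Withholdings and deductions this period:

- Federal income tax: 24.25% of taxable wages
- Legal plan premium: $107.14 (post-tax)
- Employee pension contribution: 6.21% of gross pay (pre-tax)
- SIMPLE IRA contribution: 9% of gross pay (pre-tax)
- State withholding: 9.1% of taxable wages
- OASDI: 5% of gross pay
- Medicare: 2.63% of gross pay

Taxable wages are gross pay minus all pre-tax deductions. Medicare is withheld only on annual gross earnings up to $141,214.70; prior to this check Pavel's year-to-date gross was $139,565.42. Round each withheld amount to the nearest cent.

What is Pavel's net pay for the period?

SIMPLE IRA contribution: $3,563.78 × 0.09 = $320.74
Employee pension contribution: $3,563.78 × 0.0621 = $221.31
Pre-tax total = $320.74 + $221.31 = $542.05
Taxable wages = $3,563.78 − $542.05 = $3,021.73
Federal income tax: $3,021.73 × 0.2425 = $732.77
State withholding: $3,021.73 × 0.091 = $274.98
OASDI: $3,563.78 × 0.05 = $178.19
Medicare: only $141,214.70 − $139,565.42 = $1,649.28 of this check is subject → $1,649.28 × 0.0263 = $43.38
Legal plan premium: $107.14
Total deductions = $320.74 + $221.31 + $732.77 + $274.98 + $178.19 + $43.38 + $107.14 = $1,878.51
Net pay = $3,563.78 − $1,878.51 = $1,685.27

$1,685.27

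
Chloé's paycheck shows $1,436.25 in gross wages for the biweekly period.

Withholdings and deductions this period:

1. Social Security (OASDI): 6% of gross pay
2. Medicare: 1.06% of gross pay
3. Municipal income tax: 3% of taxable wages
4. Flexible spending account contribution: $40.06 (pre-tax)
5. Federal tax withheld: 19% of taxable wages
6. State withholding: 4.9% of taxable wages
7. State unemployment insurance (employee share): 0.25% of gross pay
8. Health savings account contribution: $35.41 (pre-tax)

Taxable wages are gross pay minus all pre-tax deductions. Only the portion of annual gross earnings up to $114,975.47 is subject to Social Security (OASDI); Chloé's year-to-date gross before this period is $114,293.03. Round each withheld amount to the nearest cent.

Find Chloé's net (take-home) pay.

$934.97

Flexible spending account contribution: $40.06
Health savings account contribution: $35.41
Pre-tax total = $40.06 + $35.41 = $75.47
Taxable wages = $1,436.25 − $75.47 = $1,360.78
State withholding: $1,360.78 × 0.049 = $66.68
Municipal income tax: $1,360.78 × 0.03 = $40.82
Federal tax withheld: $1,360.78 × 0.19 = $258.55
Social Security (OASDI): only $114,975.47 − $114,293.03 = $682.44 of this check is subject → $682.44 × 0.06 = $40.95
State unemployment insurance (employee share): $1,436.25 × 0.0025 = $3.59
Medicare: $1,436.25 × 0.0106 = $15.22
Total deductions = $40.06 + $35.41 + $66.68 + $40.82 + $258.55 + $40.95 + $3.59 + $15.22 = $501.28
Net pay = $1,436.25 − $501.28 = $934.97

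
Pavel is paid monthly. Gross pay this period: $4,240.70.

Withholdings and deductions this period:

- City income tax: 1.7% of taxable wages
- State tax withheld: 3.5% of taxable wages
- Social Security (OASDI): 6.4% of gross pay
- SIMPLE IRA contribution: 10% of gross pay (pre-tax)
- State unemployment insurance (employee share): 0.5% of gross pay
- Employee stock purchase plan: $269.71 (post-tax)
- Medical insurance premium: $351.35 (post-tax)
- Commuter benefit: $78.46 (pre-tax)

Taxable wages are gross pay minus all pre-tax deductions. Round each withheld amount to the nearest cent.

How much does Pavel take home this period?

Commuter benefit: $78.46
SIMPLE IRA contribution: $4,240.70 × 0.1 = $424.07
Pre-tax total = $78.46 + $424.07 = $502.53
Taxable wages = $4,240.70 − $502.53 = $3,738.17
State tax withheld: $3,738.17 × 0.035 = $130.84
City income tax: $3,738.17 × 0.017 = $63.55
Social Security (OASDI): $4,240.70 × 0.064 = $271.40
State unemployment insurance (employee share): $4,240.70 × 0.005 = $21.20
Employee stock purchase plan: $269.71
Medical insurance premium: $351.35
Total deductions = $78.46 + $424.07 + $130.84 + $63.55 + $271.40 + $21.20 + $269.71 + $351.35 = $1,610.58
Net pay = $4,240.70 − $1,610.58 = $2,630.12

$2,630.12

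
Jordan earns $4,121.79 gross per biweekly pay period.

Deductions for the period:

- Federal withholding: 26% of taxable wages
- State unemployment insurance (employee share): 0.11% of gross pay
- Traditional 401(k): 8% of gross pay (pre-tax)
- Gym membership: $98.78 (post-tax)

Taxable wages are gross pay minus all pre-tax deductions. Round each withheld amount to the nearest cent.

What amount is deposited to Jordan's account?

$2,702.81

Traditional 401(k): $4,121.79 × 0.08 = $329.74
Taxable wages = $4,121.79 − $329.74 = $3,792.05
Federal withholding: $3,792.05 × 0.26 = $985.93
State unemployment insurance (employee share): $4,121.79 × 0.0011 = $4.53
Gym membership: $98.78
Total deductions = $329.74 + $985.93 + $4.53 + $98.78 = $1,418.98
Net pay = $4,121.79 − $1,418.98 = $2,702.81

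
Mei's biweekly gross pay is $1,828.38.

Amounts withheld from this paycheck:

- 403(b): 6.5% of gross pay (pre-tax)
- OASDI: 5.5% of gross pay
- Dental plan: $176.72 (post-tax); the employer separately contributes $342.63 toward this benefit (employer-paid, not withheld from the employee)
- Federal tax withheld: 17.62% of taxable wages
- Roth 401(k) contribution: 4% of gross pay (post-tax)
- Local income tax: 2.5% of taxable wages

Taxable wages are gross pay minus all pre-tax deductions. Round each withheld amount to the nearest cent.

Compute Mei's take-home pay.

$1,015.16

403(b): $1,828.38 × 0.065 = $118.84
Taxable wages = $1,828.38 − $118.84 = $1,709.54
Local income tax: $1,709.54 × 0.025 = $42.74
Federal tax withheld: $1,709.54 × 0.1762 = $301.22
OASDI: $1,828.38 × 0.055 = $100.56
Roth 401(k) contribution: $1,828.38 × 0.04 = $73.14
Dental plan: $176.72
(Employer's $342.63 toward dental plan is not withheld from the employee.)
Total deductions = $118.84 + $42.74 + $301.22 + $100.56 + $73.14 + $176.72 = $813.22
Net pay = $1,828.38 − $813.22 = $1,015.16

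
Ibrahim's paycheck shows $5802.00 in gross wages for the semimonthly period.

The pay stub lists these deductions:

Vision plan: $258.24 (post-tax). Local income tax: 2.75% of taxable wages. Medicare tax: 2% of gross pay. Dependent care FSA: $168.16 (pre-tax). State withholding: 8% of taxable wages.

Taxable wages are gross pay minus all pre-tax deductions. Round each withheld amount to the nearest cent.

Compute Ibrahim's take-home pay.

Dependent care FSA: $168.16
Taxable wages = $5802.00 − $168.16 = $5633.84
Local income tax: $5633.84 × 0.0275 = $154.93
State withholding: $5633.84 × 0.08 = $450.71
Medicare tax: $5802.00 × 0.02 = $116.04
Vision plan: $258.24
Total deductions = $168.16 + $154.93 + $450.71 + $116.04 + $258.24 = $1148.08
Net pay = $5802.00 − $1148.08 = $4653.92

$4653.92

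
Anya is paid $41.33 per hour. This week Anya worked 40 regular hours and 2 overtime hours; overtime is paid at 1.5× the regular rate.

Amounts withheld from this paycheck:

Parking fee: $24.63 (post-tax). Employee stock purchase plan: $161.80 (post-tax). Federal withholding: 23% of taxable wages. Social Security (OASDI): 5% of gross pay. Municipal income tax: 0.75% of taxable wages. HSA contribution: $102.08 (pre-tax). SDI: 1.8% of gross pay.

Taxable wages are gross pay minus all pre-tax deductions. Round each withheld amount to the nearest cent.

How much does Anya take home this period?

$969.99

Regular pay: 40 × $41.33 = $1653.20
Overtime pay: 2 × $41.33 × 1.5 = $123.99
Gross pay = $1653.20 + $123.99 = $1777.19
HSA contribution: $102.08
Taxable wages = $1777.19 − $102.08 = $1675.11
Federal withholding: $1675.11 × 0.23 = $385.28
Municipal income tax: $1675.11 × 0.0075 = $12.56
Social Security (OASDI): $1777.19 × 0.05 = $88.86
SDI: $1777.19 × 0.018 = $31.99
Parking fee: $24.63
Employee stock purchase plan: $161.80
Total deductions = $102.08 + $385.28 + $12.56 + $88.86 + $31.99 + $24.63 + $161.80 = $807.20
Net pay = $1777.19 − $807.20 = $969.99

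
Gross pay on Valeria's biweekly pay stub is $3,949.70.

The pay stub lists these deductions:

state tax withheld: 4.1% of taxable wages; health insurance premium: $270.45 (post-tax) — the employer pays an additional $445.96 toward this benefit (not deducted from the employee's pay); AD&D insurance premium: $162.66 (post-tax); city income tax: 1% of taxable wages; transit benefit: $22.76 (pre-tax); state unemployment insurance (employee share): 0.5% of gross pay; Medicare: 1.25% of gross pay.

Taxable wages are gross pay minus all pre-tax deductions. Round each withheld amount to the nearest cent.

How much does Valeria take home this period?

$3,224.44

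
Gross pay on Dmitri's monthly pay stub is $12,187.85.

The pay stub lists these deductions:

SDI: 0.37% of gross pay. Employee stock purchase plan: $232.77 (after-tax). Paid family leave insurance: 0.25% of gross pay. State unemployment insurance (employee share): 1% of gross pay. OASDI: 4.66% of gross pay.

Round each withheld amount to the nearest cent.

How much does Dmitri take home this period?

$11,189.68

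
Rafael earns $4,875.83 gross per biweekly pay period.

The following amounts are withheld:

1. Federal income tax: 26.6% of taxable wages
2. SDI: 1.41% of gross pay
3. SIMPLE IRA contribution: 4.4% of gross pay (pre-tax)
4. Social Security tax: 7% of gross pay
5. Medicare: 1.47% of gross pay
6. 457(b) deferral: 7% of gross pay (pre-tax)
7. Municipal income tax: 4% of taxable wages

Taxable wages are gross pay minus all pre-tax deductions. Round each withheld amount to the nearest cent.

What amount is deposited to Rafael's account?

457(b) deferral: $4,875.83 × 0.07 = $341.31
SIMPLE IRA contribution: $4,875.83 × 0.044 = $214.54
Pre-tax total = $341.31 + $214.54 = $555.85
Taxable wages = $4,875.83 − $555.85 = $4,319.98
Municipal income tax: $4,319.98 × 0.04 = $172.80
Federal income tax: $4,319.98 × 0.266 = $1,149.11
Social Security tax: $4,875.83 × 0.07 = $341.31
Medicare: $4,875.83 × 0.0147 = $71.67
SDI: $4,875.83 × 0.0141 = $68.75
Total deductions = $341.31 + $214.54 + $172.80 + $1,149.11 + $341.31 + $71.67 + $68.75 = $2,359.49
Net pay = $4,875.83 − $2,359.49 = $2,516.34

$2,516.34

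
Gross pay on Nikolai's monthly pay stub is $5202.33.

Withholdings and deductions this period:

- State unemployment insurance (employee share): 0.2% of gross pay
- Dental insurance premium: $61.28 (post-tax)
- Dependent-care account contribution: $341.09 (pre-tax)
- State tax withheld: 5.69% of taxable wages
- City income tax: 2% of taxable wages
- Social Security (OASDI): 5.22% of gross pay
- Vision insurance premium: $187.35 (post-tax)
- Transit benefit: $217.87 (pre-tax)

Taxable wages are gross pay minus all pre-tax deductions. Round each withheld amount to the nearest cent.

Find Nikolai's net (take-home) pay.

$3755.70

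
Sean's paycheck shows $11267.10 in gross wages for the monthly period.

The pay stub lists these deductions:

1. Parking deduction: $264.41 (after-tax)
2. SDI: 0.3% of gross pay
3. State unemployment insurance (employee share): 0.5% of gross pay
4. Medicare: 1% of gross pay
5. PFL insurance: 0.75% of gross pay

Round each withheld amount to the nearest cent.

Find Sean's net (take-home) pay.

$10715.38

Medicare: $11267.10 × 0.01 = $112.67
PFL insurance: $11267.10 × 0.0075 = $84.50
State unemployment insurance (employee share): $11267.10 × 0.005 = $56.34
SDI: $11267.10 × 0.003 = $33.80
Parking deduction: $264.41
Total deductions = $112.67 + $84.50 + $56.34 + $33.80 + $264.41 = $551.72
Net pay = $11267.10 − $551.72 = $10715.38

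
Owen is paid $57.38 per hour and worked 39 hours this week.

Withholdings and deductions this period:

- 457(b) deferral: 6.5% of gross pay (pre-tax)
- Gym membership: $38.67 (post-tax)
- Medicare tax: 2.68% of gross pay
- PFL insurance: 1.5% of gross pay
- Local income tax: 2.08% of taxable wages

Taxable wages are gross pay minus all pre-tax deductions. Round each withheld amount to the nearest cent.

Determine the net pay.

Gross pay: 39 × $57.38 = $2237.82
457(b) deferral: $2237.82 × 0.065 = $145.46
Taxable wages = $2237.82 − $145.46 = $2092.36
Local income tax: $2092.36 × 0.0208 = $43.52
Medicare tax: $2237.82 × 0.0268 = $59.97
PFL insurance: $2237.82 × 0.015 = $33.57
Gym membership: $38.67
Total deductions = $145.46 + $43.52 + $59.97 + $33.57 + $38.67 = $321.19
Net pay = $2237.82 − $321.19 = $1916.63

$1916.63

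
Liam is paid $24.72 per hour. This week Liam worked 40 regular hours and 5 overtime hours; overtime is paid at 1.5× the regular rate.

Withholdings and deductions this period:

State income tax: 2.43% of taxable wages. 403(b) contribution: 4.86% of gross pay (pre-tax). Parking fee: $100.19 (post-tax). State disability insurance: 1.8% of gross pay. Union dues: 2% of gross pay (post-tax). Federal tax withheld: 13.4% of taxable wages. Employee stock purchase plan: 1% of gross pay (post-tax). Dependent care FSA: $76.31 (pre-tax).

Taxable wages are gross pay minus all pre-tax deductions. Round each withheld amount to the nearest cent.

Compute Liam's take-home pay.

$719.51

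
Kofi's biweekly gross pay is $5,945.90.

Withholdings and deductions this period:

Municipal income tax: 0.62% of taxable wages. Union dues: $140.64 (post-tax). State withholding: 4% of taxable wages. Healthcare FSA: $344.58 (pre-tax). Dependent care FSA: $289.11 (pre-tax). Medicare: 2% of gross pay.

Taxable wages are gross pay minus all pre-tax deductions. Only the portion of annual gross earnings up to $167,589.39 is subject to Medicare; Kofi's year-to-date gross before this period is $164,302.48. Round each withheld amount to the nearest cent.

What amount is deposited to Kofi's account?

$4,860.40

Healthcare FSA: $344.58
Dependent care FSA: $289.11
Pre-tax total = $344.58 + $289.11 = $633.69
Taxable wages = $5,945.90 − $633.69 = $5,312.21
Municipal income tax: $5,312.21 × 0.0062 = $32.94
State withholding: $5,312.21 × 0.04 = $212.49
Medicare: only $167,589.39 − $164,302.48 = $3,286.91 of this check is subject → $3,286.91 × 0.02 = $65.74
Union dues: $140.64
Total deductions = $344.58 + $289.11 + $32.94 + $212.49 + $65.74 + $140.64 = $1,085.50
Net pay = $5,945.90 − $1,085.50 = $4,860.40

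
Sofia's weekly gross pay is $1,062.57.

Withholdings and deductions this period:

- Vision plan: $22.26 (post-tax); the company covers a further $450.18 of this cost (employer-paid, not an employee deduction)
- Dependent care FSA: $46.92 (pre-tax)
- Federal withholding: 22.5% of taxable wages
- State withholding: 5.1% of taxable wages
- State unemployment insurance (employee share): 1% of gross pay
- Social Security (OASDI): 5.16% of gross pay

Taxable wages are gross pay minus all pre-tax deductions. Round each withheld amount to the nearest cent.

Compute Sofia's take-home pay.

$647.61

Dependent care FSA: $46.92
Taxable wages = $1,062.57 − $46.92 = $1,015.65
Federal withholding: $1,015.65 × 0.225 = $228.52
State withholding: $1,015.65 × 0.051 = $51.80
Social Security (OASDI): $1,062.57 × 0.0516 = $54.83
State unemployment insurance (employee share): $1,062.57 × 0.01 = $10.63
Vision plan: $22.26
(Employer's $450.18 toward vision plan is not withheld from the employee.)
Total deductions = $46.92 + $228.52 + $51.80 + $54.83 + $10.63 + $22.26 = $414.96
Net pay = $1,062.57 − $414.96 = $647.61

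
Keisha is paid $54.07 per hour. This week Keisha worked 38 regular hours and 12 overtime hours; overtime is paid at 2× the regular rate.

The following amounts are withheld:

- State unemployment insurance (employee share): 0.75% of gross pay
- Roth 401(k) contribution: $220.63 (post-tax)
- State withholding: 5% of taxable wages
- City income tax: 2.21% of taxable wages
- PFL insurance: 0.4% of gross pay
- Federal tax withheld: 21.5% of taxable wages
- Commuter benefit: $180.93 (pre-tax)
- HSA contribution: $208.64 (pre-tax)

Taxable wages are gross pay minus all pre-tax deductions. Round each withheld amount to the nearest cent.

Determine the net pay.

Regular pay: 38 × $54.07 = $2,054.66
Overtime pay: 12 × $54.07 × 2 = $1,297.68
Gross pay = $2,054.66 + $1,297.68 = $3,352.34
Commuter benefit: $180.93
HSA contribution: $208.64
Pre-tax total = $180.93 + $208.64 = $389.57
Taxable wages = $3,352.34 − $389.57 = $2,962.77
State withholding: $2,962.77 × 0.05 = $148.14
Federal tax withheld: $2,962.77 × 0.215 = $637.00
City income tax: $2,962.77 × 0.0221 = $65.48
PFL insurance: $3,352.34 × 0.004 = $13.41
State unemployment insurance (employee share): $3,352.34 × 0.0075 = $25.14
Roth 401(k) contribution: $220.63
Total deductions = $180.93 + $208.64 + $148.14 + $637.00 + $65.48 + $13.41 + $25.14 + $220.63 = $1,499.37
Net pay = $3,352.34 − $1,499.37 = $1,852.97

$1,852.97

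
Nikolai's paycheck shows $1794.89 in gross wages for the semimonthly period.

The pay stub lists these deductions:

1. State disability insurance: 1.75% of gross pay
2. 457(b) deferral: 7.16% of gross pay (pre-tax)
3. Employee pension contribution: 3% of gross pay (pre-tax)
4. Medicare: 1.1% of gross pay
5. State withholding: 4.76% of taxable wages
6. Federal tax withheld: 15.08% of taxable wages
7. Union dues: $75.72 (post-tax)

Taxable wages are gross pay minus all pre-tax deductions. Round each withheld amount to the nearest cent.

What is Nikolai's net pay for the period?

$1165.73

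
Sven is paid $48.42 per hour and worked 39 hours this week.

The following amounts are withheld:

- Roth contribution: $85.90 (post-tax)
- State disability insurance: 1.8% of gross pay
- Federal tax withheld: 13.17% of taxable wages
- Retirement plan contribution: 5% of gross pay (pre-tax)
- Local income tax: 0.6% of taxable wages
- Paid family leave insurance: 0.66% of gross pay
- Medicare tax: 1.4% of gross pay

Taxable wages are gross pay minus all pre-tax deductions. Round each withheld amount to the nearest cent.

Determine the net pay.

Gross pay: 39 × $48.42 = $1,888.38
Retirement plan contribution: $1,888.38 × 0.05 = $94.42
Taxable wages = $1,888.38 − $94.42 = $1,793.96
Local income tax: $1,793.96 × 0.006 = $10.76
Federal tax withheld: $1,793.96 × 0.1317 = $236.26
State disability insurance: $1,888.38 × 0.018 = $33.99
Paid family leave insurance: $1,888.38 × 0.0066 = $12.46
Medicare tax: $1,888.38 × 0.014 = $26.44
Roth contribution: $85.90
Total deductions = $94.42 + $10.76 + $236.26 + $33.99 + $12.46 + $26.44 + $85.90 = $500.23
Net pay = $1,888.38 − $500.23 = $1,388.15

$1,388.15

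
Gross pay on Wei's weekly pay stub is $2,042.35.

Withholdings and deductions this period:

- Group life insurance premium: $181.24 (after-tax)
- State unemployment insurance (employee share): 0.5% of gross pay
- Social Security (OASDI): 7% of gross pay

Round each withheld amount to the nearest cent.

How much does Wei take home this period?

Social Security (OASDI): $2,042.35 × 0.07 = $142.96
State unemployment insurance (employee share): $2,042.35 × 0.005 = $10.21
Group life insurance premium: $181.24
Total deductions = $142.96 + $10.21 + $181.24 = $334.41
Net pay = $2,042.35 − $334.41 = $1,707.94

$1,707.94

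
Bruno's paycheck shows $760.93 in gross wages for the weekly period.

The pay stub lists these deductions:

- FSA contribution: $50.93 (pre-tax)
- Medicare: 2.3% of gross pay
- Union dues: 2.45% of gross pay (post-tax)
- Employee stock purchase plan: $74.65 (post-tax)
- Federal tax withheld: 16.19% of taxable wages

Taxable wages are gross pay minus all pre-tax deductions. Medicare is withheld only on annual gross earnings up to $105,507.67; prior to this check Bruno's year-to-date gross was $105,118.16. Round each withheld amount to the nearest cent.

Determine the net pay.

FSA contribution: $50.93
Taxable wages = $760.93 − $50.93 = $710.00
Federal tax withheld: $710.00 × 0.1619 = $114.95
Medicare: only $105,507.67 − $105,118.16 = $389.51 of this check is subject → $389.51 × 0.023 = $8.96
Employee stock purchase plan: $74.65
Union dues: $760.93 × 0.0245 = $18.64
Total deductions = $50.93 + $114.95 + $8.96 + $74.65 + $18.64 = $268.13
Net pay = $760.93 − $268.13 = $492.80

$492.80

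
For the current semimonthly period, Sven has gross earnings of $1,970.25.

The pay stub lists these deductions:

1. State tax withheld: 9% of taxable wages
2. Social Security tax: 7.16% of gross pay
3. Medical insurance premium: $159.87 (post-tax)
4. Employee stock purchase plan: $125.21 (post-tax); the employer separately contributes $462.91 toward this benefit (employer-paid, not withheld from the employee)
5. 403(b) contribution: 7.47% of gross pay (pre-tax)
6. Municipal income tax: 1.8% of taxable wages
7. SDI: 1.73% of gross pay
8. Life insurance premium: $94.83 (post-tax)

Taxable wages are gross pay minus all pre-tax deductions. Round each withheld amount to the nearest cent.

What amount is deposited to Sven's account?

$1,071.10

403(b) contribution: $1,970.25 × 0.0747 = $147.18
Taxable wages = $1,970.25 − $147.18 = $1,823.07
State tax withheld: $1,823.07 × 0.09 = $164.08
Municipal income tax: $1,823.07 × 0.018 = $32.82
Social Security tax: $1,970.25 × 0.0716 = $141.07
SDI: $1,970.25 × 0.0173 = $34.09
Medical insurance premium: $159.87
Employee stock purchase plan: $125.21
Life insurance premium: $94.83
(Employer's $462.91 toward employee stock purchase plan is not withheld from the employee.)
Total deductions = $147.18 + $164.08 + $32.82 + $141.07 + $34.09 + $159.87 + $125.21 + $94.83 = $899.15
Net pay = $1,970.25 − $899.15 = $1,071.10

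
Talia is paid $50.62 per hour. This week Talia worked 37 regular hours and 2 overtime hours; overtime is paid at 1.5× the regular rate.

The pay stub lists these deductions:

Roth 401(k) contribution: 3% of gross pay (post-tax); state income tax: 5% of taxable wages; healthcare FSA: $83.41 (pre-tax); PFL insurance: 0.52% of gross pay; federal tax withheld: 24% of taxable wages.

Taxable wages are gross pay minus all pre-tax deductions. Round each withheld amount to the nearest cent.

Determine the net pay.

Regular pay: 37 × $50.62 = $1872.94
Overtime pay: 2 × $50.62 × 1.5 = $151.86
Gross pay = $1872.94 + $151.86 = $2024.80
Healthcare FSA: $83.41
Taxable wages = $2024.80 − $83.41 = $1941.39
Federal tax withheld: $1941.39 × 0.24 = $465.93
State income tax: $1941.39 × 0.05 = $97.07
PFL insurance: $2024.80 × 0.0052 = $10.53
Roth 401(k) contribution: $2024.80 × 0.03 = $60.74
Total deductions = $83.41 + $465.93 + $97.07 + $10.53 + $60.74 = $717.68
Net pay = $2024.80 − $717.68 = $1307.12

$1307.12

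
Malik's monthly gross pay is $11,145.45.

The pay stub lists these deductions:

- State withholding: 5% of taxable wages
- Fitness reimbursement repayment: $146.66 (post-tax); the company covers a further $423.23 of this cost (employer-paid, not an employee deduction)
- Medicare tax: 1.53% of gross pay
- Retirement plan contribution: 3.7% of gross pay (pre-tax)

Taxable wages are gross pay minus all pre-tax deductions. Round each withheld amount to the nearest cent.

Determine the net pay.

Retirement plan contribution: $11,145.45 × 0.037 = $412.38
Taxable wages = $11,145.45 − $412.38 = $10,733.07
State withholding: $10,733.07 × 0.05 = $536.65
Medicare tax: $11,145.45 × 0.0153 = $170.53
Fitness reimbursement repayment: $146.66
(Employer's $423.23 toward fitness reimbursement repayment is not withheld from the employee.)
Total deductions = $412.38 + $536.65 + $170.53 + $146.66 = $1,266.22
Net pay = $11,145.45 − $1,266.22 = $9,879.23

$9,879.23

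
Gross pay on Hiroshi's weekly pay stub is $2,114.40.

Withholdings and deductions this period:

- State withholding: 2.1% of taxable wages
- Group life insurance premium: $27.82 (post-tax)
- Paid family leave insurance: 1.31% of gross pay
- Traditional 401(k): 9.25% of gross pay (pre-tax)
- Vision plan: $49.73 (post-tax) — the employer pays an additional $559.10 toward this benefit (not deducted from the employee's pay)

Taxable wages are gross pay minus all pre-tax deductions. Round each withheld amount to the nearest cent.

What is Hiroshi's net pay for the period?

$1,773.27

Traditional 401(k): $2,114.40 × 0.0925 = $195.58
Taxable wages = $2,114.40 − $195.58 = $1,918.82
State withholding: $1,918.82 × 0.021 = $40.30
Paid family leave insurance: $2,114.40 × 0.0131 = $27.70
Vision plan: $49.73
Group life insurance premium: $27.82
(Employer's $559.10 toward vision plan is not withheld from the employee.)
Total deductions = $195.58 + $40.30 + $27.70 + $49.73 + $27.82 = $341.13
Net pay = $2,114.40 − $341.13 = $1,773.27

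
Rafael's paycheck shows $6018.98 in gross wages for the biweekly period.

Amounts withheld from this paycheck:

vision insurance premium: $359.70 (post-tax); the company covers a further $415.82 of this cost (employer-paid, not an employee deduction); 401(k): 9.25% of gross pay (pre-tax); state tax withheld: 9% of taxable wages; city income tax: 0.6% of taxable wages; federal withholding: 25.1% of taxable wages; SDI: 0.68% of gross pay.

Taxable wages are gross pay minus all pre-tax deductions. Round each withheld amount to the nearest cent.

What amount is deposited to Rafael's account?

401(k): $6018.98 × 0.0925 = $556.76
Taxable wages = $6018.98 − $556.76 = $5462.22
Federal withholding: $5462.22 × 0.251 = $1371.02
City income tax: $5462.22 × 0.006 = $32.77
State tax withheld: $5462.22 × 0.09 = $491.60
SDI: $6018.98 × 0.0068 = $40.93
Vision insurance premium: $359.70
(Employer's $415.82 toward vision insurance premium is not withheld from the employee.)
Total deductions = $556.76 + $1371.02 + $32.77 + $491.60 + $40.93 + $359.70 = $2852.78
Net pay = $6018.98 − $2852.78 = $3166.20

$3166.20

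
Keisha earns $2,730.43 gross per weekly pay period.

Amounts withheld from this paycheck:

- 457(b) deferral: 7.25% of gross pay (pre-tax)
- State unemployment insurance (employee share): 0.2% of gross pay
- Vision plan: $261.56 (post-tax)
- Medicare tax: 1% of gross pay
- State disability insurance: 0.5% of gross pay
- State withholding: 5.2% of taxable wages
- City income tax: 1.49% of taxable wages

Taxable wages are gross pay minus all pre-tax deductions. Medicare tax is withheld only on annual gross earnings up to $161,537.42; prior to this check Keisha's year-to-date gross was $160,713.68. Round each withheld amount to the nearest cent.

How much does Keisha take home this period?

457(b) deferral: $2,730.43 × 0.0725 = $197.96
Taxable wages = $2,730.43 − $197.96 = $2,532.47
City income tax: $2,532.47 × 0.0149 = $37.73
State withholding: $2,532.47 × 0.052 = $131.69
State unemployment insurance (employee share): $2,730.43 × 0.002 = $5.46
Medicare tax: only $161,537.42 − $160,713.68 = $823.74 of this check is subject → $823.74 × 0.01 = $8.24
State disability insurance: $2,730.43 × 0.005 = $13.65
Vision plan: $261.56
Total deductions = $197.96 + $37.73 + $131.69 + $5.46 + $8.24 + $13.65 + $261.56 = $656.29
Net pay = $2,730.43 − $656.29 = $2,074.14

$2,074.14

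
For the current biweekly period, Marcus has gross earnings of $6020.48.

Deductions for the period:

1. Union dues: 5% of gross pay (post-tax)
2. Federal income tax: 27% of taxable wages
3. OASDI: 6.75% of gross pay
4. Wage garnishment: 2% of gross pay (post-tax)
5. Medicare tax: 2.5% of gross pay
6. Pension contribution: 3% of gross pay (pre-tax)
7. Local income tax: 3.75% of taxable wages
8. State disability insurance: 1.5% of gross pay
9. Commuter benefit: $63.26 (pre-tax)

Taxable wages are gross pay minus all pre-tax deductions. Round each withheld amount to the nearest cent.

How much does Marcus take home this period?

$2931.68

Pension contribution: $6020.48 × 0.03 = $180.61
Commuter benefit: $63.26
Pre-tax total = $180.61 + $63.26 = $243.87
Taxable wages = $6020.48 − $243.87 = $5776.61
Federal income tax: $5776.61 × 0.27 = $1559.68
Local income tax: $5776.61 × 0.0375 = $216.62
OASDI: $6020.48 × 0.0675 = $406.38
Medicare tax: $6020.48 × 0.025 = $150.51
State disability insurance: $6020.48 × 0.015 = $90.31
Wage garnishment: $6020.48 × 0.02 = $120.41
Union dues: $6020.48 × 0.05 = $301.02
Total deductions = $180.61 + $63.26 + $1559.68 + $216.62 + $406.38 + $150.51 + $90.31 + $120.41 + $301.02 = $3088.80
Net pay = $6020.48 − $3088.80 = $2931.68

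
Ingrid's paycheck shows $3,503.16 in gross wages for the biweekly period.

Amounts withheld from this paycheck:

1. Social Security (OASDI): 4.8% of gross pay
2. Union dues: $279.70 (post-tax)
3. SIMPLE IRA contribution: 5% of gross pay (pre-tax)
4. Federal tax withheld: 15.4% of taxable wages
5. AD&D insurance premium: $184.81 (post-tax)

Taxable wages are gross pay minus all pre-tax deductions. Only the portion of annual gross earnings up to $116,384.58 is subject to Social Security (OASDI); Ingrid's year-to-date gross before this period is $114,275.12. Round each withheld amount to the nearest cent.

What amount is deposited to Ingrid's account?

$2,249.73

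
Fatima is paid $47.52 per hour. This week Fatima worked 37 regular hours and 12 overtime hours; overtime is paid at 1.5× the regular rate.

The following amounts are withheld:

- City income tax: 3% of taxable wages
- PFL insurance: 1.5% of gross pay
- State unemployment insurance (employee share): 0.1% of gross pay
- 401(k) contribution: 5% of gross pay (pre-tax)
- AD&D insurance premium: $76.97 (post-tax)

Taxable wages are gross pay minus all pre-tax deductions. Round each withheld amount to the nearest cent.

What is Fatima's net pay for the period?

$2,289.65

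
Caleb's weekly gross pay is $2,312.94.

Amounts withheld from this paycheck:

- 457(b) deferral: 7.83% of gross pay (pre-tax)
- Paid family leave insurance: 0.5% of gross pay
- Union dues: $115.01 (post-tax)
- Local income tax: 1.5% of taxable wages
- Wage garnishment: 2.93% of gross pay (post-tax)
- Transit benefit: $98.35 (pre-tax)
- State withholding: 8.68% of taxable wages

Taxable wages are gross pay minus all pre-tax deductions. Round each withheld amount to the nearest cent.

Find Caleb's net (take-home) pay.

Transit benefit: $98.35
457(b) deferral: $2,312.94 × 0.0783 = $181.10
Pre-tax total = $98.35 + $181.10 = $279.45
Taxable wages = $2,312.94 − $279.45 = $2,033.49
Local income tax: $2,033.49 × 0.015 = $30.50
State withholding: $2,033.49 × 0.0868 = $176.51
Paid family leave insurance: $2,312.94 × 0.005 = $11.56
Wage garnishment: $2,312.94 × 0.0293 = $67.77
Union dues: $115.01
Total deductions = $98.35 + $181.10 + $30.50 + $176.51 + $11.56 + $67.77 + $115.01 = $680.80
Net pay = $2,312.94 − $680.80 = $1,632.14

$1,632.14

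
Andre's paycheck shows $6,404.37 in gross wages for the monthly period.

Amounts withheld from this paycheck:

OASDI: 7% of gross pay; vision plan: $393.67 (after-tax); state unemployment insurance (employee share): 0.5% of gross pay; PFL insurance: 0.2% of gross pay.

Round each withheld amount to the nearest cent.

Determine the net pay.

$5,517.56

PFL insurance: $6,404.37 × 0.002 = $12.81
OASDI: $6,404.37 × 0.07 = $448.31
State unemployment insurance (employee share): $6,404.37 × 0.005 = $32.02
Vision plan: $393.67
Total deductions = $12.81 + $448.31 + $32.02 + $393.67 = $886.81
Net pay = $6,404.37 − $886.81 = $5,517.56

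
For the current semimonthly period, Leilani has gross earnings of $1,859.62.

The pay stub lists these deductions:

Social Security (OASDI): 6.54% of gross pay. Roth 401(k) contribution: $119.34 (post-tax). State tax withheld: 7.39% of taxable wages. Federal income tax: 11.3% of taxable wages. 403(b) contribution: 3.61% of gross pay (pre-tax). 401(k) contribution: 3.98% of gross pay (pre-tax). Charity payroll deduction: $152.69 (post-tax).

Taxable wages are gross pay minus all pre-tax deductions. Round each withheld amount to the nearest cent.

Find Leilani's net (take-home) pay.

$1,003.64

401(k) contribution: $1,859.62 × 0.0398 = $74.01
403(b) contribution: $1,859.62 × 0.0361 = $67.13
Pre-tax total = $74.01 + $67.13 = $141.14
Taxable wages = $1,859.62 − $141.14 = $1,718.48
State tax withheld: $1,718.48 × 0.0739 = $127.00
Federal income tax: $1,718.48 × 0.113 = $194.19
Social Security (OASDI): $1,859.62 × 0.0654 = $121.62
Roth 401(k) contribution: $119.34
Charity payroll deduction: $152.69
Total deductions = $74.01 + $67.13 + $127.00 + $194.19 + $121.62 + $119.34 + $152.69 = $855.98
Net pay = $1,859.62 − $855.98 = $1,003.64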